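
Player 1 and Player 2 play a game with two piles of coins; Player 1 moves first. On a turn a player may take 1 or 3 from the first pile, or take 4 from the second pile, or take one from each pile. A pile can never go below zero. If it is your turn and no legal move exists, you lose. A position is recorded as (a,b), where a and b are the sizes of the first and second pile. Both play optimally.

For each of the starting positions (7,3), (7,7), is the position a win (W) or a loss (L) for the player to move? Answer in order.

(7,3): W, (7,7): L

Classify positions by backward induction: terminal positions (no move available) are L. From any other position, the mover wins iff some move reaches an L.
No move ever increases a pile, so every position that can arise here has a ≤ 7 and b ≤ 7; it is enough to label the cells with 0 ≤ a ≤ 7 and 0 ≤ b ≤ 7.
Every move lowers a or b (never raises either), so fill the grid row by row in increasing a, and left to right within a row: each cell's successors are then already labelled.
      b=0  b=1  b=2  b=3  b=4  b=5  b=6  b=7
a=0:    L    L    L    L    W    W    W    W
a=1:    W    W    W    W    W    L    L    L
a=2:    L    L    L    L    W    W    W    W
a=3:    W    W    W    W    W    L    L    L
a=4:    L    L    L    L    W    W    W    W
a=5:    W    W    W    W    W    L    L    L
a=6:    L    L    L    L    W    W    W    W
a=7:    W    W    W    W    W    L    L    L
Cells with no legal move (terminal, hence L): (0,0), (0,1), (0,2), (0,3).
The remaining L cells, each justified by listing all of its moves:
(1,5): L (options (0,5)(W), (1,1)(W), (0,4)(W) are all W)
(1,6): L (options (0,6)(W), (1,2)(W), (0,5)(W) are all W)
(1,7): L (options (0,7)(W), (1,3)(W), (0,6)(W) are all W)
(2,0): L (sole option (1,0)(W) is W)
(2,1): L (options (1,1)(W), (1,0)(W) are all W)
(2,2): L (options (1,2)(W), (1,1)(W) are all W)
(2,3): L (options (1,3)(W), (1,2)(W) are all W)
(3,5): L (options (2,5)(W), (0,5)(W), (3,1)(W), (2,4)(W) are all W)
(3,6): L (options (2,6)(W), (0,6)(W), (3,2)(W), (2,5)(W) are all W)
(3,7): L (options (2,7)(W), (0,7)(W), (3,3)(W), (2,6)(W) are all W)
(4,0): L (options (3,0)(W), (1,0)(W) are all W)
(4,1): L (options (3,1)(W), (1,1)(W), (3,0)(W) are all W)
(4,2): L (options (3,2)(W), (1,2)(W), (3,1)(W) are all W)
(4,3): L (options (3,3)(W), (1,3)(W), (3,2)(W) are all W)
(5,5): L (options (4,5)(W), (2,5)(W), (5,1)(W), (4,4)(W) are all W)
(5,6): L (options (4,6)(W), (2,6)(W), (5,2)(W), (4,5)(W) are all W)
(5,7): L (options (4,7)(W), (2,7)(W), (5,3)(W), (4,6)(W) are all W)
(6,0): L (options (5,0)(W), (3,0)(W) are all W)
(6,1): L (options (5,1)(W), (3,1)(W), (5,0)(W) are all W)
(6,2): L (options (5,2)(W), (3,2)(W), (5,1)(W) are all W)
(6,3): L (options (5,3)(W), (3,3)(W), (5,2)(W) are all W)
(7,5): L (options (6,5)(W), (4,5)(W), (7,1)(W), (6,4)(W) are all W)
(7,6): L (options (6,6)(W), (4,6)(W), (7,2)(W), (6,5)(W) are all W)
(7,7): L (options (6,7)(W), (4,7)(W), (7,3)(W), (6,6)(W) are all W)
Every other cell has at least one move into one of the L cells above, so it is W.
(7,3): the move to (6,3) reaches an L cell, so W
(7,7): one of the L cells justified above, so L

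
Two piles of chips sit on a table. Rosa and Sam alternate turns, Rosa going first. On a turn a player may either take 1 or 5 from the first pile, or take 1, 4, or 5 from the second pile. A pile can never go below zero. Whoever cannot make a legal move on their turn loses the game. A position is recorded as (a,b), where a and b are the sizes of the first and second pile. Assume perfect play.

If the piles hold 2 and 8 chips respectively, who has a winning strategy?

Sam wins.

Label each position W (a win for the player to move) or L (a loss). A position with no legal move is L; any other position is W exactly when some move reaches an L, and L when every move reaches a W.
No move ever increases a pile, so every position that can arise here has a ≤ 2 and b ≤ 8; it is enough to label the cells with 0 ≤ a ≤ 2 and 0 ≤ b ≤ 8.
Every move lowers a or b (never raises either), so fill the grid row by row in increasing a, and left to right within a row: each cell's successors are then already labelled.
      b=0  b=1  b=2  b=3  b=4  b=5  b=6  b=7  b=8
a=0:    L    W    L    W    W    W    W    W    L
a=1:    W    L    W    L    W    W    W    W    W
a=2:    L    W    L    W    W    W    W    W    L
Cells with no legal move (terminal, hence L): (0,0).
The remaining L cells, each justified by listing all of its moves:
(0,2): L (sole option (0,1)(W) is W)
(0,8): L (options (0,7)(W), (0,4)(W), (0,3)(W) are all W)
(1,1): L (options (0,1)(W), (1,0)(W) are all W)
(1,3): L (options (0,3)(W), (1,2)(W) are all W)
(2,0): L (sole option (1,0)(W) is W)
(2,2): L (options (1,2)(W), (2,1)(W) are all W)
(2,8): L (options (1,8)(W), (2,7)(W), (2,4)(W), (2,3)(W) are all W)
Every other cell has at least one move into one of the L cells above, so it is W.
The starting position (2,8) is L: whatever Rosa does, the opponent receives a W position.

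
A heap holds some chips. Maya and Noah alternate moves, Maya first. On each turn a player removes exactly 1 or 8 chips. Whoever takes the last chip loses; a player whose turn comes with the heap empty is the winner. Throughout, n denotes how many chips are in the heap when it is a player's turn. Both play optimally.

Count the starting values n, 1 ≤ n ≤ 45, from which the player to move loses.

Work bottom-up. With no move the player to move wins. Otherwise the position is W if at least one move leads to an L position for the opponent, and L if every move leads to a W.
n=0: no move; the opponent has just taken the last chip and therefore loses → W
n=1: →0(W) only, which is W, so L
n=2: →1(L), so W
n=3: →2(W) only, which is W, so L
n=4: →3(L), so W
n=5: →4(W) only, which is W, so L
n=6: →5(L), so W
n=7: →6(W) only, which is W, so L
n=8: →7(L), so W
n=9: →1(L), so W
n=10: →9(W), 2(W) — all W, so L
n=11: →10(L), so W
n=12: →11(W), 4(W) — all W, so L
n=13: →12(L), so W
n=14: →13(W), 6(W) — all W, so L
n=15: →14(L), so W
n=16: →15(W), 8(W) — all W, so L
n=17: →16(L), so W
n=18: →10(L), so W
n=19: →18(W), 11(W) — all W, so L
n=20: →19(L), so W
n=21: →20(W), 13(W) — all W, so L
n=22: →21(L), so W
n=23: →22(W), 15(W) — all W, so L
n=24: →23(L), so W
n=25: →24(W), 17(W) — all W, so L
n=26: →25(L), so W
n=27: →19(L), so W
n=28: →27(W), 20(W) — all W, so L
n=29: →28(L), so W
n=30: →29(W), 22(W) — all W, so L
n=31: →30(L), so W
n=32: →31(W), 24(W) — all W, so L
n=33: →32(L), so W
n=34: →33(W), 26(W) — all W, so L
n=35: →34(L), so W
n=36: →28(L), so W
n=37: →36(W), 29(W) — all W, so L
n=38: →37(L), so W
n=39: →38(W), 31(W) — all W, so L
n=40: →39(L), so W
n=41: →40(W), 33(W) — all W, so L
n=42: →41(L), so W
n=43: →42(W), 35(W) — all W, so L
n=44: →43(L), so W
n=45: →37(L), so W
L entries with 1 ≤ n ≤ 45 (the range starts at n=1): n = 1, 3, 5, 7, 10, 12, 14, 16, 19, 21, 23, 25, 28, 30, 32, 34, 37, 39, 41, 43; that makes 20.

20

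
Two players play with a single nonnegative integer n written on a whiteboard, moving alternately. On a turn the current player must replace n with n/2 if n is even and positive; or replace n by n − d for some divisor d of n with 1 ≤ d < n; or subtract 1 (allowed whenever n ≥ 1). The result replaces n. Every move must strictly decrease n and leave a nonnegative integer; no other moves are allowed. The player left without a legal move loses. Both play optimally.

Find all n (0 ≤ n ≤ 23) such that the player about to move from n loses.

Work bottom-up. With no move the player to move loses. Otherwise the position is W if at least one move leads to an L position for the opponent, and L if every move leads to a W.
n=0: no move → L
n=1: can move to 0, which is L ⇒ W
n=2: the only move is to 1(W), a W ⇒ L
n=3: can move to 2, which is L ⇒ W
n=4: can move to 2, which is L ⇒ W
n=5: the only move is to 4(W), a W ⇒ L
n=6: can move to 5, which is L ⇒ W
n=7: the only move is to 6(W), a W ⇒ L
n=8: can move to 7, which is L ⇒ W
n=9: moves to 6(W), 8(W); every one is W ⇒ L
n=10: can move to 5, which is L ⇒ W
n=11: the only move is to 10(W), a W ⇒ L
n=12: can move to 9, which is L ⇒ W
n=13: the only move is to 12(W), a W ⇒ L
n=14: can move to 7, which is L ⇒ W
n=15: moves to 10(W), 12(W), 14(W); every one is W ⇒ L
n=16: can move to 15, which is L ⇒ W
n=17: the only move is to 16(W), a W ⇒ L
n=18: can move to 9, which is L ⇒ W
n=19: the only move is to 18(W), a W ⇒ L
n=20: can move to 15, which is L ⇒ W
n=21: moves to 14(W), 18(W), 20(W); every one is W ⇒ L
n=22: can move to 11, which is L ⇒ W
n=23: the only move is to 22(W), a W ⇒ L
Reading off the rows marked L gives the requested list; there are 12 such values of n.

0, 2, 5, 7, 9, 11, 13, 15, 17, 19, 21, 23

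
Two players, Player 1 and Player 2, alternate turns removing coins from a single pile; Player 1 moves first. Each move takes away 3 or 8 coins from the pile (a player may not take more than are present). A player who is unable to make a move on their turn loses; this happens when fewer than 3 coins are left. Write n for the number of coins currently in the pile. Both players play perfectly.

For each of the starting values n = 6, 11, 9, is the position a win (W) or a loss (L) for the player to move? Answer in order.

Classify positions by backward induction: terminal positions (no move available) are L. From any other position, the mover wins iff some move reaches an L.
n=0: no move → L
n=1: no move → L
n=2: no move → L
n=3: W (go to 0, an L position)
n=4: W (go to 1, an L position)
n=5: W (go to 2, an L position)
n=6: L (sole option 3(W) is W)
n=7: L (sole option 4(W) is W)
n=8: W (go to 0, an L position)
n=9: W (go to 6, an L position)
n=10: W (go to 7, an L position)
n=11: L (options 8(W), 3(W) are all W)

6: L, 11: L, 9: W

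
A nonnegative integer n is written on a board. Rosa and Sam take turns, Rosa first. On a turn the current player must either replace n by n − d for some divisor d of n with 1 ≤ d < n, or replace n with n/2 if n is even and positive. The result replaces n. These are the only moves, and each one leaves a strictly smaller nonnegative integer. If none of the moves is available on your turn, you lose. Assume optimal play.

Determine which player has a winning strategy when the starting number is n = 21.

Use the standard recursion: the mover loses at a terminal position; elsewhere, the mover wins exactly when some move hands the opponent an L position.
n=0: no move → L
n=1: no move → L
n=2: W (go to 1, an L position)
n=3: L (sole option 2(W) is W)
n=4: W (go to 3, an L position)
n=5: L (sole option 4(W) is W)
n=6: W (go to 3, an L position)
n=7: L (sole option 6(W) is W)
n=8: W (go to 7, an L position)
n=9: L (options 6(W), 8(W) are all W)
n=10: W (go to 5, an L position)
n=11: L (sole option 10(W) is W)
n=12: W (go to 9, an L position)
n=13: L (sole option 12(W) is W)
n=14: W (go to 7, an L position)
n=15: L (options 10(W), 12(W), 14(W) are all W)
n=16: W (go to 15, an L position)
n=17: L (sole option 16(W) is W)
n=18: W (go to 9, an L position)
n=19: L (sole option 18(W) is W)
n=20: W (go to 15, an L position)
n=21: L (options 14(W), 18(W), 20(W) are all W)
The starting position 21 is L: whatever Rosa does, the opponent receives a W position.

Sam wins.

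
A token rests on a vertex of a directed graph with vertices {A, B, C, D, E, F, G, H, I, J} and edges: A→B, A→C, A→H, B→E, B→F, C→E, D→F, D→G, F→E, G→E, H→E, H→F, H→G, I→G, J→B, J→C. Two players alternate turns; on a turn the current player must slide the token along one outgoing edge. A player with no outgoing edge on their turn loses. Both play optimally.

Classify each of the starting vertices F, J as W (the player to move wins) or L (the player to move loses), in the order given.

Work bottom-up. With no move the player to move loses. Otherwise the position is W if at least one move leads to an L position for the opponent, and L if every move leads to a W.
Every edge goes from a vertex to one that appears earlier in the order E, F, G, H, B, C, I, J, A, D, so processing vertices in that order labels each vertex after all of its successors.
E: no outgoing edge → L
F: reaches L-position E → W
G: reaches L-position E → W
H: reaches L-position E → W
B: reaches L-position E → W
C: reaches L-position E → W
I: only reaches G(W), which is W → L
J: only reaches C(W), B(W), all W → L
A: only reaches C(W), B(W), H(W), all W → L
D: only reaches G(W), F(W), all W → L

F: W, J: L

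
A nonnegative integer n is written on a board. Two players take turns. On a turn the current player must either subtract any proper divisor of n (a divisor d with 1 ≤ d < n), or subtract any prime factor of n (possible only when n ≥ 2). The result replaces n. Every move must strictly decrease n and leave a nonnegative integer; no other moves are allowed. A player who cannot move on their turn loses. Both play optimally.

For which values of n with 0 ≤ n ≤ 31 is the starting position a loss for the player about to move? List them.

0, 1, 4, 9, 14, 20, 26

Compute win/loss labels from the base case upward. A position with no move is L. Any other position is W if it can reach an L in one move, else L.
n=0: no move → L
n=1: no move → L
n=2: W (go to 0, an L position)
n=3: W (go to 0, an L position)
n=4: L (options 2(W), 3(W) are all W)
n=5: W (go to 0, an L position)
n=6: W (go to 4, an L position)
n=7: W (go to 0, an L position)
n=8: W (go to 4, an L position)
n=9: L (options 6(W), 8(W) are all W)
n=10: W (go to 9, an L position)
n=11: W (go to 0, an L position)
n=12: W (go to 9, an L position)
n=13: W (go to 0, an L position)
n=14: L (options 7(W), 12(W), 13(W) are all W)
n=15: W (go to 14, an L position)
n=16: W (go to 14, an L position)
n=17: W (go to 0, an L position)
n=18: W (go to 9, an L position)
n=19: W (go to 0, an L position)
n=20: L (options 10(W), 15(W), 16(W), 18(W), 19(W) are all W)
n=21: W (go to 14, an L position)
n=22: W (go to 20, an L position)
n=23: W (go to 0, an L position)
n=24: W (go to 20, an L position)
n=25: W (go to 20, an L position)
n=26: L (options 13(W), 24(W), 25(W) are all W)
n=27: W (go to 26, an L position)
n=28: W (go to 14, an L position)
n=29: W (go to 0, an L position)
n=30: W (go to 20, an L position)
n=31: W (go to 0, an L position)
Reading off the rows marked L gives the requested list; there are 7 such values of n.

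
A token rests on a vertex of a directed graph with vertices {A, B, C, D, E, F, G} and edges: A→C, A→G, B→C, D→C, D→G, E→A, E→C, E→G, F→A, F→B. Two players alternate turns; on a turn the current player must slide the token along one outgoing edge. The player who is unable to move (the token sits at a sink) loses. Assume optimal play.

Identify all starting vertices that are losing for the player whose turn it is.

Compute win/loss labels from the base case upward. A position with no move is L. Any other position is W if it can reach an L in one move, else L.
Every edge goes from a vertex to one that appears earlier in the order C, G, D, A, B, F, E, so processing vertices in that order labels each vertex after all of its successors.
C: no outgoing edge → L
G: no outgoing edge → L
D: W (go to G, an L position)
A: W (go to G, an L position)
B: W (go to C, an L position)
F: L (options B(W), A(W) are all W)
E: W (go to G, an L position)
The losing starting vertices are exactly the entries labelled L in this table (3 of them).

C, F, G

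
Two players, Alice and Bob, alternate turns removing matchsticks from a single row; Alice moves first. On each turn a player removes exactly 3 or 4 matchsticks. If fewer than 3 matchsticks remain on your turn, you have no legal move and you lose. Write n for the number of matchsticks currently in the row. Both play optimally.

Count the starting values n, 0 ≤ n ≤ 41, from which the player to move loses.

18

Use the standard recursion: the mover loses at a terminal position; elsewhere, the mover wins exactly when some move hands the opponent an L position.
n=0: no move → L
n=1: no move → L
n=2: no move → L
n=3: W (go to 0, an L position)
n=4: W (go to 1, an L position)
n=5: W (go to 2, an L position)
n=6: W (go to 2, an L position)
n=7: L (options 4(W), 3(W) are all W)
n=8: L (options 5(W), 4(W) are all W)
n=9: L (options 6(W), 5(W) are all W)
n=10: W (go to 7, an L position)
n=11: W (go to 8, an L position)
n=12: W (go to 9, an L position)
n=13: W (go to 9, an L position)
n=14: L (options 11(W), 10(W) are all W)
n=15: L (options 12(W), 11(W) are all W)
n=16: L (options 13(W), 12(W) are all W)
n=17: W (go to 14, an L position)
n=18: W (go to 15, an L position)
n=19: W (go to 16, an L position)
n=20: W (go to 16, an L position)
n=21: L (options 18(W), 17(W) are all W)
n=22: L (options 19(W), 18(W) are all W)
n=23: L (options 20(W), 19(W) are all W)
n=24: W (go to 21, an L position)
n=25: W (go to 22, an L position)
n=26: W (go to 23, an L position)
n=27: W (go to 23, an L position)
n=28: L (options 25(W), 24(W) are all W)
n=29: L (options 26(W), 25(W) are all W)
n=30: L (options 27(W), 26(W) are all W)
n=31: W (go to 28, an L position)
n=32: W (go to 29, an L position)
n=33: W (go to 30, an L position)
n=34: W (go to 30, an L position)
n=35: L (options 32(W), 31(W) are all W)
n=36: L (options 33(W), 32(W) are all W)
n=37: L (options 34(W), 33(W) are all W)
n=38: W (go to 35, an L position)
n=39: W (go to 36, an L position)
n=40: W (go to 37, an L position)
n=41: W (go to 37, an L position)
L entries with 0 ≤ n ≤ 41: n = 0, 1, 2, 7, 8, 9, 14, 15, 16, 21, 22, 23, 28, 29, 30, 35, 36, 37; that makes 18.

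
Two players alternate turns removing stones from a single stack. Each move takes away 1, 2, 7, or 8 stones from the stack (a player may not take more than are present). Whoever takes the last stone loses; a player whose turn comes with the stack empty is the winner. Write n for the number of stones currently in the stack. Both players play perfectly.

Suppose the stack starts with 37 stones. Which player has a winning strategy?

The second player wins.

Build the W/L table. Terminal = W. A non-terminal position is W if it has a move to some L; otherwise it is L.
n=0: no move; the opponent has just taken the last stone and therefore loses → W
n=1: the only move is to 0(W), a W ⇒ L
n=2: can move to 1, which is L ⇒ W
n=3: can move to 1, which is L ⇒ W
n=4: moves to 3(W), 2(W); every one is W ⇒ L
n=5: can move to 4, which is L ⇒ W
n=6: can move to 4, which is L ⇒ W
n=7: moves to 6(W), 5(W), 0(W); every one is W ⇒ L
n=8: can move to 7, which is L ⇒ W
n=9: can move to 7, which is L ⇒ W
n=10: moves to 9(W), 8(W), 3(W), 2(W); every one is W ⇒ L
n=11: can move to 10, which is L ⇒ W
n=12: can move to 10, which is L ⇒ W
n=13: moves to 12(W), 11(W), 6(W), 5(W); every one is W ⇒ L
n=14: can move to 13, which is L ⇒ W
n=15: can move to 13, which is L ⇒ W
n=16: moves to 15(W), 14(W), 9(W), 8(W); every one is W ⇒ L
n=17: can move to 16, which is L ⇒ W
n=18: can move to 16, which is L ⇒ W
n=19: moves to 18(W), 17(W), 12(W), 11(W); every one is W ⇒ L
n=20: can move to 19, which is L ⇒ W
n=21: can move to 19, which is L ⇒ W
n=22: moves to 21(W), 20(W), 15(W), 14(W); every one is W ⇒ L
n=23: can move to 22, which is L ⇒ W
n=24: can move to 22, which is L ⇒ W
n=25: moves to 24(W), 23(W), 18(W), 17(W); every one is W ⇒ L
n=26: can move to 25, which is L ⇒ W
n=27: can move to 25, which is L ⇒ W
n=28: moves to 27(W), 26(W), 21(W), 20(W); every one is W ⇒ L
n=29: can move to 28, which is L ⇒ W
n=30: can move to 28, which is L ⇒ W
n=31: moves to 30(W), 29(W), 24(W), 23(W); every one is W ⇒ L
n=32: can move to 31, which is L ⇒ W
n=33: can move to 31, which is L ⇒ W
n=34: moves to 33(W), 32(W), 27(W), 26(W); every one is W ⇒ L
n=35: can move to 34, which is L ⇒ W
n=36: can move to 34, which is L ⇒ W
n=37: moves to 36(W), 35(W), 30(W), 29(W); every one is W ⇒ L
The starting position 37 is L: whatever the player to move does, the opponent receives a W position.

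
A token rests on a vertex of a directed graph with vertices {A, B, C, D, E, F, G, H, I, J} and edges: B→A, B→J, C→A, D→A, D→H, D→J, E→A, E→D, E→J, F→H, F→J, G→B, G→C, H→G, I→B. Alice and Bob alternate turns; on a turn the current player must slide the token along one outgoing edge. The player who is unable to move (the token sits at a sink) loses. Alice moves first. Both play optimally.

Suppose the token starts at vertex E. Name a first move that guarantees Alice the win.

Build the W/L table. Terminal = L. A non-terminal position is W if it has a move to some L; otherwise it is L.
Every edge goes from a vertex to one that appears earlier in the order J, A, B, C, G, H, D, I, E, F, so processing vertices in that order labels each vertex after all of its successors.
J: no outgoing edge → L
A: no outgoing edge → L
B: W (go to A, an L position)
C: W (go to A, an L position)
G: L (options C(W), B(W) are all W)
H: W (go to G, an L position)
D: W (go to A, an L position)
I: L (sole option B(W) is W)
E: W (go to A, an L position)
F: W (go to J, an L position)
From E, the L positions reachable in one move are: A, J. Any move reaching one of these is winning.

Move to A.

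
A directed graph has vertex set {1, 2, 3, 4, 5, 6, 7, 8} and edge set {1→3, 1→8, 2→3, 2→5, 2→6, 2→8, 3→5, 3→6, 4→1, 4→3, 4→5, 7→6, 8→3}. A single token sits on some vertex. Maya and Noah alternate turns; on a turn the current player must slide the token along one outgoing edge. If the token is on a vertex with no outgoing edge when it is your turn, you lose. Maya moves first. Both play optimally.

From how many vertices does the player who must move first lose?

3

Positions with no move are L. A position that does have a move is losing for the player to move precisely when every available move leads to a winning position for the opponent. Fill in the labels:
Every edge goes from a vertex to one that appears earlier in the order 5, 6, 3, 8, 1, 4, 7, 2, so processing vertices in that order labels each vertex after all of its successors.
5: no outgoing edge → L
6: no outgoing edge → L
3: reaches L-position 6 → W
8: only reaches 3(W), which is W → L
1: reaches L-position 8 → W
4: reaches L-position 5 → W
7: reaches L-position 6 → W
2: reaches L-position 8 → W
The L vertices are 5, 6, 8; that is 3 in all.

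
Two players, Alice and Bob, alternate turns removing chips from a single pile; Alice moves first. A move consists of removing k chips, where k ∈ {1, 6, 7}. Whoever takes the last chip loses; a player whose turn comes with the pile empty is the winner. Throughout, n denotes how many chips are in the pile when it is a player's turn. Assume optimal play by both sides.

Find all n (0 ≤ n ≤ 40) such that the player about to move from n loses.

1, 3, 5, 13, 15, 17, 25, 27, 29, 37, 39

Use the standard recursion: the mover wins at a terminal position; elsewhere, the mover wins exactly when some move hands the opponent an L position.
n=0: no move; the opponent has just taken the last chip and therefore loses → W
n=1: the only move is to 0(W), a W ⇒ L
n=2: can move to 1, which is L ⇒ W
n=3: the only move is to 2(W), a W ⇒ L
n=4: can move to 3, which is L ⇒ W
n=5: the only move is to 4(W), a W ⇒ L
n=6: can move to 5, which is L ⇒ W
n=7: can move to 1, which is L ⇒ W
n=8: can move to 1, which is L ⇒ W
n=9: can move to 3, which is L ⇒ W
n=10: can move to 3, which is L ⇒ W
n=11: can move to 5, which is L ⇒ W
n=12: can move to 5, which is L ⇒ W
n=13: moves to 12(W), 7(W), 6(W); every one is W ⇒ L
n=14: can move to 13, which is L ⇒ W
n=15: moves to 14(W), 9(W), 8(W); every one is W ⇒ L
n=16: can move to 15, which is L ⇒ W
n=17: moves to 16(W), 11(W), 10(W); every one is W ⇒ L
n=18: can move to 17, which is L ⇒ W
n=19: can move to 13, which is L ⇒ W
n=20: can move to 13, which is L ⇒ W
n=21: can move to 15, which is L ⇒ W
n=22: can move to 15, which is L ⇒ W
n=23: can move to 17, which is L ⇒ W
n=24: can move to 17, which is L ⇒ W
n=25: moves to 24(W), 19(W), 18(W); every one is W ⇒ L
n=26: can move to 25, which is L ⇒ W
n=27: moves to 26(W), 21(W), 20(W); every one is W ⇒ L
n=28: can move to 27, which is L ⇒ W
n=29: moves to 28(W), 23(W), 22(W); every one is W ⇒ L
n=30: can move to 29, which is L ⇒ W
n=31: can move to 25, which is L ⇒ W
n=32: can move to 25, which is L ⇒ W
n=33: can move to 27, which is L ⇒ W
n=34: can move to 27, which is L ⇒ W
n=35: can move to 29, which is L ⇒ W
n=36: can move to 29, which is L ⇒ W
n=37: moves to 36(W), 31(W), 30(W); every one is W ⇒ L
n=38: can move to 37, which is L ⇒ W
n=39: moves to 38(W), 33(W), 32(W); every one is W ⇒ L
n=40: can move to 39, which is L ⇒ W
The losing starting values of n are exactly the entries labelled L in this table (11 of them).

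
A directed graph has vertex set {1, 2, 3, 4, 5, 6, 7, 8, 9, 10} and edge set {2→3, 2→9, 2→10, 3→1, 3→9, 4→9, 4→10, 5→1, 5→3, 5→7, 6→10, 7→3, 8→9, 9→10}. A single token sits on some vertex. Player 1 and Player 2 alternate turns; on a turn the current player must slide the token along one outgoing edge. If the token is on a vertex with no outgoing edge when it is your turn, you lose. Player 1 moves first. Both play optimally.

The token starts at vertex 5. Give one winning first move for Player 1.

Label each position W (a win for the player to move) or L (a loss). A position with no legal move is L; any other position is W exactly when some move reaches an L, and L when every move reaches a W.
Every edge goes from a vertex to one that appears earlier in the order 1, 10, 9, 3, 8, 7, 5, 4, 2, 6, so processing vertices in that order labels each vertex after all of its successors.
1: no outgoing edge → L
10: no outgoing edge → L
9: reaches L-position 10 → W
3: reaches L-position 1 → W
8: only reaches 9(W), which is W → L
7: only reaches 3(W), which is W → L
5: reaches L-position 7 → W
4: reaches L-position 10 → W
2: reaches L-position 10 → W
6: reaches L-position 10 → W
From 5, the L positions reachable in one move are: 7, 1. Any move reaching one of these is winning.

Move to 7.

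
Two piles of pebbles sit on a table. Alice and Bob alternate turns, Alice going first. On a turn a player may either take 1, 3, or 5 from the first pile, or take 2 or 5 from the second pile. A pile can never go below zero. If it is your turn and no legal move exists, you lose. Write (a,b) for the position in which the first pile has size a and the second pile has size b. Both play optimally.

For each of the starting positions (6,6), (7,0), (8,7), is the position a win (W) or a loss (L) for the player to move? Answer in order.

Build the W/L table. Terminal = L. A non-terminal position is W if it has a move to some L; otherwise it is L.
No move ever increases a pile, so every position that can arise here has a ≤ 8 and b ≤ 7; it is enough to label the cells with 0 ≤ a ≤ 8 and 0 ≤ b ≤ 7.
Every move lowers a or b (never raises either), so fill the grid row by row in increasing a, and left to right within a row: each cell's successors are then already labelled.
      b=0  b=1  b=2  b=3  b=4  b=5  b=6  b=7
a=0:    L    L    W    W    L    W    W    L
a=1:    W    W    L    L    W    W    L    W
a=2:    L    L    W    W    L    W    W    L
a=3:    W    W    L    L    W    W    L    W
a=4:    L    L    W    W    L    W    W    L
a=5:    W    W    L    L    W    W    L    W
a=6:    L    L    W    W    L    W    W    L
a=7:    W    W    L    L    W    W    L    W
a=8:    L    L    W    W    L    W    W    L
Cells with no legal move (terminal, hence L): (0,0), (0,1).
The remaining L cells, each justified by listing all of its moves:
(0,4): only reaches (0,2)(W), which is W → L
(0,7): only reaches (0,5)(W), (0,2)(W), all W → L
(1,2): only reaches (0,2)(W), (1,0)(W), all W → L
(1,3): only reaches (0,3)(W), (1,1)(W), all W → L
(1,6): only reaches (0,6)(W), (1,4)(W), (1,1)(W), all W → L
(2,0): only reaches (1,0)(W), which is W → L
(2,1): only reaches (1,1)(W), which is W → L
(2,4): only reaches (1,4)(W), (2,2)(W), all W → L
(2,7): only reaches (1,7)(W), (2,5)(W), (2,2)(W), all W → L
(3,2): only reaches (2,2)(W), (0,2)(W), (3,0)(W), all W → L
(3,3): only reaches (2,3)(W), (0,3)(W), (3,1)(W), all W → L
(3,6): only reaches (2,6)(W), (0,6)(W), (3,4)(W), (3,1)(W), all W → L
(4,0): only reaches (3,0)(W), (1,0)(W), all W → L
(4,1): only reaches (3,1)(W), (1,1)(W), all W → L
(4,4): only reaches (3,4)(W), (1,4)(W), (4,2)(W), all W → L
(4,7): only reaches (3,7)(W), (1,7)(W), (4,5)(W), (4,2)(W), all W → L
(5,2): only reaches (4,2)(W), (2,2)(W), (0,2)(W), (5,0)(W), all W → L
(5,3): only reaches (4,3)(W), (2,3)(W), (0,3)(W), (5,1)(W), all W → L
(5,6): only reaches (4,6)(W), (2,6)(W), (0,6)(W), (5,4)(W), (5,1)(W), all W → L
(6,0): only reaches (5,0)(W), (3,0)(W), (1,0)(W), all W → L
(6,1): only reaches (5,1)(W), (3,1)(W), (1,1)(W), all W → L
(6,4): only reaches (5,4)(W), (3,4)(W), (1,4)(W), (6,2)(W), all W → L
(6,7): only reaches (5,7)(W), (3,7)(W), (1,7)(W), (6,5)(W), (6,2)(W), all W → L
(7,2): only reaches (6,2)(W), (4,2)(W), (2,2)(W), (7,0)(W), all W → L
(7,3): only reaches (6,3)(W), (4,3)(W), (2,3)(W), (7,1)(W), all W → L
(7,6): only reaches (6,6)(W), (4,6)(W), (2,6)(W), (7,4)(W), (7,1)(W), all W → L
(8,0): only reaches (7,0)(W), (5,0)(W), (3,0)(W), all W → L
(8,1): only reaches (7,1)(W), (5,1)(W), (3,1)(W), all W → L
(8,4): only reaches (7,4)(W), (5,4)(W), (3,4)(W), (8,2)(W), all W → L
(8,7): only reaches (7,7)(W), (5,7)(W), (3,7)(W), (8,5)(W), (8,2)(W), all W → L
Every other cell has at least one move into one of the L cells above, so it is W.
(6,6): the move to (5,6) reaches an L cell, so W
(7,0): the move to (6,0) reaches an L cell, so W
(8,7): one of the L cells justified above, so L

(6,6): W, (7,0): W, (8,7): L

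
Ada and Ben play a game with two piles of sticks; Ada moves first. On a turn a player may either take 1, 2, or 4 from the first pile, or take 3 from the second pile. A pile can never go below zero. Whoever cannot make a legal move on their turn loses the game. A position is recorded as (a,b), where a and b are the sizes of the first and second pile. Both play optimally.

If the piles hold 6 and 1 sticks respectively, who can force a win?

Ben wins.

Use the standard recursion: the mover loses at a terminal position; elsewhere, the mover wins exactly when some move hands the opponent an L position.
No move ever increases a pile, so every position that can arise here has a ≤ 6 and b ≤ 1; it is enough to label the cells with 0 ≤ a ≤ 6 and 0 ≤ b ≤ 1.
Every move lowers a or b (never raises either), so fill the grid row by row in increasing a, and left to right within a row: each cell's successors are then already labelled.
      b=0  b=1
a=0:    L    L
a=1:    W    W
a=2:    W    W
a=3:    L    L
a=4:    W    W
a=5:    W    W
a=6:    L    L
Cells with no legal move (terminal, hence L): (0,0), (0,1).
The remaining L cells, each justified by listing all of its moves:
(3,0): only reaches (2,0)(W), (1,0)(W), all W → L
(3,1): only reaches (2,1)(W), (1,1)(W), all W → L
(6,0): only reaches (5,0)(W), (4,0)(W), (2,0)(W), all W → L
(6,1): only reaches (5,1)(W), (4,1)(W), (2,1)(W), all W → L
Every other cell has at least one move into one of the L cells above, so it is W.
The starting position (6,1) is L: whatever Ada does, the opponent receives a W position.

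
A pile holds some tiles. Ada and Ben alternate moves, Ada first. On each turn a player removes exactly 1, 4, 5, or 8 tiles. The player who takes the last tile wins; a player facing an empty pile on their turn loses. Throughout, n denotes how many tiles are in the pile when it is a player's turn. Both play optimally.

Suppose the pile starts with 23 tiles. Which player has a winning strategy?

Ada wins.

Use the standard recursion: the mover loses at a terminal position; elsewhere, the mover wins exactly when some move hands the opponent an L position.
n=0: no move → L
n=1: can move to 0, which is L ⇒ W
n=2: the only move is to 1(W), a W ⇒ L
n=3: can move to 2, which is L ⇒ W
n=4: can move to 0, which is L ⇒ W
n=5: can move to 0, which is L ⇒ W
n=6: can move to 2, which is L ⇒ W
n=7: can move to 2, which is L ⇒ W
n=8: can move to 0, which is L ⇒ W
n=9: moves to 8(W), 5(W), 4(W), 1(W); every one is W ⇒ L
n=10: can move to 9, which is L ⇒ W
n=11: moves to 10(W), 7(W), 6(W), 3(W); every one is W ⇒ L
n=12: can move to 11, which is L ⇒ W
n=13: can move to 9, which is L ⇒ W
n=14: can move to 9, which is L ⇒ W
n=15: can move to 11, which is L ⇒ W
n=16: can move to 11, which is L ⇒ W
n=17: can move to 9, which is L ⇒ W
n=18: moves to 17(W), 14(W), 13(W), 10(W); every one is W ⇒ L
n=19: can move to 18, which is L ⇒ W
n=20: moves to 19(W), 16(W), 15(W), 12(W); every one is W ⇒ L
n=21: can move to 20, which is L ⇒ W
n=22: can move to 18, which is L ⇒ W
n=23: can move to 18, which is L ⇒ W
The starting position 23 is W: Ada should remove 5, leaving 18, handing over an L position.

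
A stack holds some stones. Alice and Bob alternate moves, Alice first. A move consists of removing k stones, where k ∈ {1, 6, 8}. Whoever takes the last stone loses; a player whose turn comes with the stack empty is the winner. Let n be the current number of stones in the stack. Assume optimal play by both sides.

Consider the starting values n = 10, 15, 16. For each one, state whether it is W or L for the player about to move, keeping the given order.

10: L, 15: L, 16: W

Build the W/L table. Terminal = W. A non-terminal position is W if it has a move to some L; otherwise it is L.
n=0: no move; the opponent has just taken the last stone and therefore loses → W
n=1: L (sole option 0(W) is W)
n=2: W (go to 1, an L position)
n=3: L (sole option 2(W) is W)
n=4: W (go to 3, an L position)
n=5: L (sole option 4(W) is W)
n=6: W (go to 5, an L position)
n=7: W (go to 1, an L position)
n=8: L (options 7(W), 2(W), 0(W) are all W)
n=9: W (go to 8, an L position)
n=10: L (options 9(W), 4(W), 2(W) are all W)
n=11: W (go to 10, an L position)
n=12: L (options 11(W), 6(W), 4(W) are all W)
n=13: W (go to 12, an L position)
n=14: W (go to 8, an L position)
n=15: L (options 14(W), 9(W), 7(W) are all W)
n=16: W (go to 15, an L position)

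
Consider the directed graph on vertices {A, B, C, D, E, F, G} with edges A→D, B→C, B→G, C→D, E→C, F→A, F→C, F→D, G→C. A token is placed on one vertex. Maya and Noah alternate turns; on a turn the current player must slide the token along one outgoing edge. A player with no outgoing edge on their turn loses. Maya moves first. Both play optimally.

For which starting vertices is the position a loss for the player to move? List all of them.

Work bottom-up. With no move the player to move loses. Otherwise the position is W if at least one move leads to an L position for the opponent, and L if every move leads to a W.
Every edge goes from a vertex to one that appears earlier in the order D, C, A, E, F, G, B, so processing vertices in that order labels each vertex after all of its successors.
D: no outgoing edge → L
C: →D(L), so W
A: →D(L), so W
E: →C(W) only, which is W, so L
F: →D(L), so W
G: →C(W) only, which is W, so L
B: →G(L), so W
The losing starting vertices are exactly the entries labelled L in this table (3 of them).

D, E, G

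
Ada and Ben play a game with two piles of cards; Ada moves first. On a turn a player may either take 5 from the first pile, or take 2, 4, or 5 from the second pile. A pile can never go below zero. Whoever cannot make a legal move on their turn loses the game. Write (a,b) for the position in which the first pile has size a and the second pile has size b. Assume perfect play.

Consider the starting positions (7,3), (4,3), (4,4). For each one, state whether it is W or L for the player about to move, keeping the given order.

Use the standard recursion: the mover loses at a terminal position; elsewhere, the mover wins exactly when some move hands the opponent an L position.
No move ever increases a pile, so every position that can arise here has a ≤ 7 and b ≤ 4; it is enough to label the cells with 0 ≤ a ≤ 7 and 0 ≤ b ≤ 4.
Every move lowers a or b (never raises either), so fill the grid row by row in increasing a, and left to right within a row: each cell's successors are then already labelled.
      b=0  b=1  b=2  b=3  b=4
a=0:    L    L    W    W    W
a=1:    L    L    W    W    W
a=2:    L    L    W    W    W
a=3:    L    L    W    W    W
a=4:    L    L    W    W    W
a=5:    W    W    L    L    W
a=6:    W    W    L    L    W
a=7:    W    W    L    L    W
Cells with no legal move (terminal, hence L): (0,0), (0,1), (1,0), (1,1), (2,0), (2,1), (3,0), (3,1), (4,0), (4,1).
The remaining L cells, each justified by listing all of its moves:
(5,2): moves to (0,2)(W), (5,0)(W); every one is W ⇒ L
(5,3): moves to (0,3)(W), (5,1)(W); every one is W ⇒ L
(6,2): moves to (1,2)(W), (6,0)(W); every one is W ⇒ L
(6,3): moves to (1,3)(W), (6,1)(W); every one is W ⇒ L
(7,2): moves to (2,2)(W), (7,0)(W); every one is W ⇒ L
(7,3): moves to (2,3)(W), (7,1)(W); every one is W ⇒ L
Every other cell has at least one move into one of the L cells above, so it is W.
(7,3): one of the L cells justified above, so L
(4,3): the move to (4,1) reaches an L cell, so W
(4,4): the move to (4,0) reaches an L cell, so W

(7,3): L, (4,3): W, (4,4): W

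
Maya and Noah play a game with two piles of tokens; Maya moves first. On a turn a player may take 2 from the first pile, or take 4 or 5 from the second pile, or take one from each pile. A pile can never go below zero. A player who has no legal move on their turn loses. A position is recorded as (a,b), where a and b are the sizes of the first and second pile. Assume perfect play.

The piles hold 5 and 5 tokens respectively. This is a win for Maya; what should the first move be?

Positions with no move are L. A position that does have a move is losing for the player to move precisely when every available move leads to a winning position for the opponent. Fill in the labels:
No move ever increases a pile, so every position that can arise here has a ≤ 5 and b ≤ 5; it is enough to label the cells with 0 ≤ a ≤ 5 and 0 ≤ b ≤ 5.
Every move lowers a or b (never raises either), so fill the grid row by row in increasing a, and left to right within a row: each cell's successors are then already labelled.
      b=0  b=1  b=2  b=3  b=4  b=5
a=0:    L    L    L    L    W    W
a=1:    L    W    W    W    W    W
a=2:    W    W    W    W    L    L
a=3:    W    L    L    L    L    W
a=4:    L    L    W    W    W    W
a=5:    L    W    W    W    W    W
Cells with no legal move (terminal, hence L): (0,0), (0,1), (0,2), (0,3), (1,0).
The remaining L cells, each justified by listing all of its moves:
(2,4): moves to (0,4)(W), (2,0)(W), (1,3)(W); every one is W ⇒ L
(2,5): moves to (0,5)(W), (2,1)(W), (2,0)(W), (1,4)(W); every one is W ⇒ L
(3,1): moves to (1,1)(W), (2,0)(W); every one is W ⇒ L
(3,2): moves to (1,2)(W), (2,1)(W); every one is W ⇒ L
(3,3): moves to (1,3)(W), (2,2)(W); every one is W ⇒ L
(3,4): moves to (1,4)(W), (3,0)(W), (2,3)(W); every one is W ⇒ L
(4,0): the only move is to (2,0)(W), a W ⇒ L
(4,1): moves to (2,1)(W), (3,0)(W); every one is W ⇒ L
(5,0): the only move is to (3,0)(W), a W ⇒ L
Every other cell has at least one move into one of the L cells above, so it is W.
From (5,5), the L positions reachable in one move are: (5,0).

Move to (5,0).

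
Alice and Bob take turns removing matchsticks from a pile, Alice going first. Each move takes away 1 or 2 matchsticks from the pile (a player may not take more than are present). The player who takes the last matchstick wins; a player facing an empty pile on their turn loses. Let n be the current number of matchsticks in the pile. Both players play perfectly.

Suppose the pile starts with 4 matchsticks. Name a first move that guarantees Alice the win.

Remove 1, leaving 3.

Use the standard recursion: the mover loses at a terminal position; elsewhere, the mover wins exactly when some move hands the opponent an L position.
n=0: no move → L
n=1: →0(L), so W
n=2: →0(L), so W
n=3: →2(W), 1(W) — all W, so L
n=4: →3(L), so W
From 4, the L positions reachable in one move are: 3.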